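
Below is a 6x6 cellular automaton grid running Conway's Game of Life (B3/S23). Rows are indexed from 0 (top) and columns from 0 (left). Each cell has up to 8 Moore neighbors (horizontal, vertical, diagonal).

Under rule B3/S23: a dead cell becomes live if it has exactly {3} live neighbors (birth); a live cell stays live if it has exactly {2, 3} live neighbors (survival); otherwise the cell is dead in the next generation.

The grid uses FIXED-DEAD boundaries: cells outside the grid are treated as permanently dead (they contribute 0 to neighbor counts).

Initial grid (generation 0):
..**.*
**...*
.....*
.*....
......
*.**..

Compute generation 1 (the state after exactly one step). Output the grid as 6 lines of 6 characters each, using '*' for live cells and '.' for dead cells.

Answer: .**.*.
.**..*
**....
......
.**...
......

Derivation:
Simulating step by step:
Generation 0 (given above): 11 live cells
Generation 1: 10 live cells
(generation 1 grid is the final answer)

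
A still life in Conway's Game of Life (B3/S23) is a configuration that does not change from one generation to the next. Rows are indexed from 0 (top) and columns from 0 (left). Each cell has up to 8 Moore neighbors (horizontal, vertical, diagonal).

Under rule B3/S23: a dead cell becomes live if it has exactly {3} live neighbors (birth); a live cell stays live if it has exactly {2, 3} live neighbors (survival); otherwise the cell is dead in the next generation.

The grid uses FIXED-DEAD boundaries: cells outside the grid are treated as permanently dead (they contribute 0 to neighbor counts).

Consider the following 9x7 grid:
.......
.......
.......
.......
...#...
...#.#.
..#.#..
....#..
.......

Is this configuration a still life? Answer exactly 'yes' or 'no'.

Compute generation 1 and compare to generation 0 (given above):
Generation 1:
.......
.......
.......
.......
....#..
..##...
....##.
...#...
.......
Cell (4,3) differs: gen0=1 vs gen1=0 -> NOT a still life.

Answer: no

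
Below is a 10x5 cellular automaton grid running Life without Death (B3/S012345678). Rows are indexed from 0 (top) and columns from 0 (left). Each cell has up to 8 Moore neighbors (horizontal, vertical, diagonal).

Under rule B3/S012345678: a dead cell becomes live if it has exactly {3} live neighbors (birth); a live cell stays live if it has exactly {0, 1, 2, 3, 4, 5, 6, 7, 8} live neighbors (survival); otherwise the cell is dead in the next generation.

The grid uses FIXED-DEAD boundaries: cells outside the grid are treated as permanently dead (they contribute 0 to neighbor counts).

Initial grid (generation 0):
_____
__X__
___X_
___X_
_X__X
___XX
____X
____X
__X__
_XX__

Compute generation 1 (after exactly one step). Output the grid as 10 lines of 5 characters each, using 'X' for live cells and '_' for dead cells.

Simulating step by step:
Generation 0 (given above): 12 live cells
Generation 1: 19 live cells
(generation 1 grid is the final answer)

Answer: _____
__X__
__XX_
__XXX
_XX_X
___XX
____X
___XX
_XXX_
_XX__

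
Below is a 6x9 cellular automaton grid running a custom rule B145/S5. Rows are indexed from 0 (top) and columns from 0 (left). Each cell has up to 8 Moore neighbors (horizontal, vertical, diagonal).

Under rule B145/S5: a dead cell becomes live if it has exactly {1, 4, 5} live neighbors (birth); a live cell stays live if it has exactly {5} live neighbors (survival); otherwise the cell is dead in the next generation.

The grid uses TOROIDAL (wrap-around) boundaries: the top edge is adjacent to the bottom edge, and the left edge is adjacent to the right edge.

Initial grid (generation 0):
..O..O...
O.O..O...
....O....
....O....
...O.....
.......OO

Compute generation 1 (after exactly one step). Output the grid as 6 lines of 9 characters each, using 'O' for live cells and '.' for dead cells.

Simulating step by step:
Generation 0 (given above): 10 live cells
Generation 1: 13 live cells
(generation 1 grid is the final answer)

Answer: .........
........O
O.O...O.O
..O......
O.O..OO..
OO...O...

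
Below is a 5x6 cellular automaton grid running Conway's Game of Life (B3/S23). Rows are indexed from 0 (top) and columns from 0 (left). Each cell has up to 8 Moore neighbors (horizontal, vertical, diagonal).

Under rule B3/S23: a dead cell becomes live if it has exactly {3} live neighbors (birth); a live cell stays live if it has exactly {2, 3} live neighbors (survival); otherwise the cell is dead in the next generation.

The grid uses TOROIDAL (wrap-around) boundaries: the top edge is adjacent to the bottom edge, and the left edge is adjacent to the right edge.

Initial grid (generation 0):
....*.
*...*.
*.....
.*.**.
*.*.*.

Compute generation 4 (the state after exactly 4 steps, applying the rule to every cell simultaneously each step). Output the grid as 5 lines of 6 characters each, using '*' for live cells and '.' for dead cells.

Simulating step by step:
Generation 0 (given above): 10 live cells
Generation 1: 14 live cells
.*..*.
......
**.**.
*****.
.**.*.
Generation 2: 12 live cells
.***..
******
*...*.
......
....*.
Generation 3: 6 live cells
......
......
*.*.*.
.....*
..**..
Generation 4: 5 live cells
(generation 4 grid is the final answer)

Answer: ......
......
.....*
.**.**
......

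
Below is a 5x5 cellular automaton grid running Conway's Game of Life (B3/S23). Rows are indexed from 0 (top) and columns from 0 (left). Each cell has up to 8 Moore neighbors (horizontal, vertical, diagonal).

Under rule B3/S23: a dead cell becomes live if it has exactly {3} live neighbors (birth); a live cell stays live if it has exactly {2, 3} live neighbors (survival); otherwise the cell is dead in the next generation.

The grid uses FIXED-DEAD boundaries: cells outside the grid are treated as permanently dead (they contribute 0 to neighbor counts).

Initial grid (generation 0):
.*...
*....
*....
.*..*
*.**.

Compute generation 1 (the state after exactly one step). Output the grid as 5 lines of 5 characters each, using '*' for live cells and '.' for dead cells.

Answer: .....
**...
**...
****.
.***.

Derivation:
Simulating step by step:
Generation 0 (given above): 8 live cells
Generation 1: 11 live cells
(generation 1 grid is the final answer)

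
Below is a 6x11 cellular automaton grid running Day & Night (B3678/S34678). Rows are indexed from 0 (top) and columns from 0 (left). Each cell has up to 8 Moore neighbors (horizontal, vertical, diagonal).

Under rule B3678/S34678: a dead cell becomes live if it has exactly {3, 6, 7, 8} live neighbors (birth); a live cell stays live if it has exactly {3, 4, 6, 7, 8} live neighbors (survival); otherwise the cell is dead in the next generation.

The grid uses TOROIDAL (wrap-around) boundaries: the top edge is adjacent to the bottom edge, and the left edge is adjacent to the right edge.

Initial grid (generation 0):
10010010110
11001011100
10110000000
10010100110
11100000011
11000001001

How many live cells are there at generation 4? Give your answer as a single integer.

Answer: 25

Derivation:
Simulating step by step:
Generation 0 (given above): 28 live cells
Generation 1: 30 live cells
00100111110
11000101110
10110110010
11011000011
10100000011
10000000001
Generation 2: 30 live cells
00000011010
01010110110
01110111011
00011100111
10010000011
10000011000
Generation 3: 27 live cells
00000000001
10000111010
00011001111
01010101111
10000111010
00000011010
Generation 4: 25 live cells
00000100011
00001011010
00101010110
00100110110
00001110110
00000111000
Population at generation 4: 25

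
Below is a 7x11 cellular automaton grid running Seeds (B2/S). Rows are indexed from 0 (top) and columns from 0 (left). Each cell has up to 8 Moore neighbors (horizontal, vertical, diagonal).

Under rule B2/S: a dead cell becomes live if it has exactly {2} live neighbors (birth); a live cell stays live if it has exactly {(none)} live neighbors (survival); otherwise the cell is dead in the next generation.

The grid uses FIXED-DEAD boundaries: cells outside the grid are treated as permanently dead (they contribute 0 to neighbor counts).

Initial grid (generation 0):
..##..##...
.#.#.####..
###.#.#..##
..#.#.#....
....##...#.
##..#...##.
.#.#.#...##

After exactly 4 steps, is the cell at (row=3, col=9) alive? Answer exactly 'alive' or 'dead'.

Simulating step by step:
Generation 0 (given above): 33 live cells
Generation 1: 11 live cells
.#.........
..........#
...........
#......##..
#.#...##..#
......#....
...........
Generation 2: 8 live cells
...........
...........
.......###.
.........#.
.....#...#.
.#...#.....
...........
Generation 3: 11 live cells
...........
.......#.#.
..........#
......##...
....#.#.#.#
....#.#....
...........
Generation 4: 11 live cells
........#..
........#.#
.........#.
........#.#
...#.....#.
...#.....#.
.....#.....

Cell (3,9) at generation 4: 0 -> dead

Answer: dead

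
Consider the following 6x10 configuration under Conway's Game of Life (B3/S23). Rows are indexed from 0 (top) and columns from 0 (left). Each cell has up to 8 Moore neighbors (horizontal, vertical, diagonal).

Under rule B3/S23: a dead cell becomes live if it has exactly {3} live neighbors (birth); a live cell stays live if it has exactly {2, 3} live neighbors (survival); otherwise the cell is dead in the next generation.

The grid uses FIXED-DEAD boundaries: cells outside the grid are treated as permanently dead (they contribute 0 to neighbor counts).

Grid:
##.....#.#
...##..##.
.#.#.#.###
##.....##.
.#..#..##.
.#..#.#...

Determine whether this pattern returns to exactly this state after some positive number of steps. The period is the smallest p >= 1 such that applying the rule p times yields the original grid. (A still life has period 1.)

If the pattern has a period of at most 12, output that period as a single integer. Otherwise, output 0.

Simulating and comparing each generation to the original:
Gen 0 (original, given above): 25 live cells
Gen 1: 19 live cells, differs from original
Gen 2: 17 live cells, differs from original
Gen 3: 12 live cells, differs from original
Gen 4: 15 live cells, differs from original
Gen 5: 9 live cells, differs from original
Gen 6: 6 live cells, differs from original
Gen 7: 3 live cells, differs from original
Gen 8: 4 live cells, differs from original
Gen 9: 4 live cells, differs from original
Gen 10: 4 live cells, differs from original
Gen 11: 4 live cells, differs from original
Gen 12: 4 live cells, differs from original
No period found within 12 steps.

Answer: 0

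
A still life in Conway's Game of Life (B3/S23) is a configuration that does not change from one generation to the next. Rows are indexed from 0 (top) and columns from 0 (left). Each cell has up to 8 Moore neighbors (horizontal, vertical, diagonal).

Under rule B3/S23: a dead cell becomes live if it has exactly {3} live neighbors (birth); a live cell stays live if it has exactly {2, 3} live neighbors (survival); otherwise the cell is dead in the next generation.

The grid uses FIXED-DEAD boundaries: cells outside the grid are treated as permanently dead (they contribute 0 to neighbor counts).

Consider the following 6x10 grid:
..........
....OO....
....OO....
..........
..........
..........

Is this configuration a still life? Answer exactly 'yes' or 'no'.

Answer: yes

Derivation:
Compute generation 1 and compare to generation 0 (given above):
Generation 1:
..........
....OO....
....OO....
..........
..........
..........
The grids are IDENTICAL -> still life.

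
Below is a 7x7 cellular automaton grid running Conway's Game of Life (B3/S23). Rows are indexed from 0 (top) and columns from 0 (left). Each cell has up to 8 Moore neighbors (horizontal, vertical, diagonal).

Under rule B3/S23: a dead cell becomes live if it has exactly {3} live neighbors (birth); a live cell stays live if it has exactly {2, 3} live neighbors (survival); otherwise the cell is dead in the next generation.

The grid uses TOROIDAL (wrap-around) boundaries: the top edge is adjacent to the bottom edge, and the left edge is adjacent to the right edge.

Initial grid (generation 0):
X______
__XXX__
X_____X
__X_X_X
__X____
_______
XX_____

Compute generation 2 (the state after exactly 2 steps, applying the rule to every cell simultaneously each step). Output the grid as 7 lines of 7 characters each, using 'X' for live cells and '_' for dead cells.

Answer: ___X___
____XX_
____X__
___X_X_
_X__X_X
XXX____
X______

Derivation:
Simulating step by step:
Generation 0 (given above): 12 live cells
Generation 1: 21 live cells
X_XX___
XX_X__X
XXX_X_X
XX_X_XX
___X___
_X_____
XX_____
Generation 2: 13 live cells
(generation 2 grid is the final answer)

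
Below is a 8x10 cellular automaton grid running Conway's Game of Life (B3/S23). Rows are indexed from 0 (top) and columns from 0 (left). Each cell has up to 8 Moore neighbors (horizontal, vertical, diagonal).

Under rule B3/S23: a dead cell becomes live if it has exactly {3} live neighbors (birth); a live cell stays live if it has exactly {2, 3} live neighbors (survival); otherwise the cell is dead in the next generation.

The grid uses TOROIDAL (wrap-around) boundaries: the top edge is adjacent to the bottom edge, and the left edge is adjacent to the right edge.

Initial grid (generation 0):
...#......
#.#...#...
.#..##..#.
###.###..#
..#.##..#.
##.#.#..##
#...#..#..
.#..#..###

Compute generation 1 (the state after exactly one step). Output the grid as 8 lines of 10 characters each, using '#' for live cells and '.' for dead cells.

Answer: ####...###
.#####....
....#..#..
#.#...####
.......##.
####.####.
..######..
#..##..###

Derivation:
Simulating step by step:
Generation 0 (given above): 33 live cells
Generation 1: 42 live cells
(generation 1 grid is the final answer)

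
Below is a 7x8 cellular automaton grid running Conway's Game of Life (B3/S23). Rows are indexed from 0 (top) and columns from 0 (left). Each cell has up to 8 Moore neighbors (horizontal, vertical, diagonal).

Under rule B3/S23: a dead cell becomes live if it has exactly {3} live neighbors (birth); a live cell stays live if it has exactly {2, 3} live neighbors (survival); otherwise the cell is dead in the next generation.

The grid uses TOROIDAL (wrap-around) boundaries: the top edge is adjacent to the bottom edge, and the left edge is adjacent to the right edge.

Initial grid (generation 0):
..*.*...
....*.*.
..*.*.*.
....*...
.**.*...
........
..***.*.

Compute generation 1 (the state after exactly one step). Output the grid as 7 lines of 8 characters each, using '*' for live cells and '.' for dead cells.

Answer: ..*.*...
....*...
....*...
.**.*...
...*....
.*..**..
..*.**..

Derivation:
Simulating step by step:
Generation 0 (given above): 15 live cells
Generation 1: 14 live cells
(generation 1 grid is the final answer)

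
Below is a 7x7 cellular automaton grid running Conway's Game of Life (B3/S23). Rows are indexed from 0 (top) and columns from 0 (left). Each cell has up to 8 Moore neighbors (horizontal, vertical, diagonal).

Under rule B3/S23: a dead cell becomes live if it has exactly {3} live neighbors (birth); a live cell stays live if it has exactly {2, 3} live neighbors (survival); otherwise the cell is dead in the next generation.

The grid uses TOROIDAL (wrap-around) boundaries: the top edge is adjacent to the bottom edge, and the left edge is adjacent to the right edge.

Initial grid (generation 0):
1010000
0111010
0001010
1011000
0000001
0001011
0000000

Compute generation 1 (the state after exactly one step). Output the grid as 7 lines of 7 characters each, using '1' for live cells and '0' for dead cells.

Answer: 0011000
0101001
0000001
0011101
1011111
0000011
0000001

Derivation:
Simulating step by step:
Generation 0 (given above): 15 live cells
Generation 1: 19 live cells
(generation 1 grid is the final answer)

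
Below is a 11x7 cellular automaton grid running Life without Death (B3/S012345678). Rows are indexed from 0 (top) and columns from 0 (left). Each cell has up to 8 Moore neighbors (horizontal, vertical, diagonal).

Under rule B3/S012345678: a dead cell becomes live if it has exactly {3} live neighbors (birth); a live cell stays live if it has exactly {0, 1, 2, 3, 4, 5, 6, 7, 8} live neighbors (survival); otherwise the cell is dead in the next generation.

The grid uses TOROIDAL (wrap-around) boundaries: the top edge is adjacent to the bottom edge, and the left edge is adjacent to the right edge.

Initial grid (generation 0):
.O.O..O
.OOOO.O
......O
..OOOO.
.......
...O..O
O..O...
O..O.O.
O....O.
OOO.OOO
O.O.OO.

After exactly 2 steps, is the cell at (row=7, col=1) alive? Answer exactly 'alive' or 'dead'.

Answer: alive

Derivation:
Simulating step by step:
Generation 0 (given above): 32 live cells
Generation 1: 40 live cells
.O.O..O
.OOOO.O
OO....O
..OOOO.
..O..O.
...O..O
O.OO...
OO.O.O.
O.OO.O.
OOO.OOO
O.O.OO.
Generation 2: 44 live cells
.O.O..O
.OOOO.O
OO....O
O.OOOO.
..O..OO
.O.OO.O
O.OO...
OO.O.O.
O.OO.O.
OOO.OOO
O.O.OO.

Cell (7,1) at generation 2: 1 -> alive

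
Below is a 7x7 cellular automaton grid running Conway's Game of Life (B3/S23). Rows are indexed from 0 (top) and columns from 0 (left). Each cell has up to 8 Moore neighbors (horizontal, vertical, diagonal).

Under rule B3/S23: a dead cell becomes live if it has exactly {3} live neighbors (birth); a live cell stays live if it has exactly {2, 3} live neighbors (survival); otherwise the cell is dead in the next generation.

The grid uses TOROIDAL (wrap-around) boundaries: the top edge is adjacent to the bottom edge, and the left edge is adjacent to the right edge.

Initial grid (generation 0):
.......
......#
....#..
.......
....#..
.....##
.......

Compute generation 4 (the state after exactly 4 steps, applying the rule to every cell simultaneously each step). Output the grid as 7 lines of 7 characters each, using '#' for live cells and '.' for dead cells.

Simulating step by step:
Generation 0 (given above): 5 live cells
Generation 1: 2 live cells
.......
.......
.......
.......
.....#.
.....#.
.......
Generation 2: 0 live cells
.......
.......
.......
.......
.......
.......
.......
Generation 3: 0 live cells
.......
.......
.......
.......
.......
.......
.......
Generation 4: 0 live cells
(generation 4 grid is the final answer)

Answer: .......
.......
.......
.......
.......
.......
.......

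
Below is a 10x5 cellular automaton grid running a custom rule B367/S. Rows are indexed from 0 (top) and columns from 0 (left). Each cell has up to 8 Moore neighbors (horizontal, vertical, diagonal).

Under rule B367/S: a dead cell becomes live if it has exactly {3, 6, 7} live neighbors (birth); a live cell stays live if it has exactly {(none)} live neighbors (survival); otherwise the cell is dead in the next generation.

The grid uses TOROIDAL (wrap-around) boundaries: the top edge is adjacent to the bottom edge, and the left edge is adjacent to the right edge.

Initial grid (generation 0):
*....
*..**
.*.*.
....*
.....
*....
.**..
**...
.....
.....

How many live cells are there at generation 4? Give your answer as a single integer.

Answer: 0

Derivation:
Simulating step by step:
Generation 0 (given above): 12 live cells
Generation 1: 5 live cells
.....
.**..
..*..
.....
.....
.*...
.....
..*..
.....
.....
Generation 2: 1 live cells
.....
.....
.*...
.....
.....
.....
.....
.....
.....
.....
Generation 3: 0 live cells
.....
.....
.....
.....
.....
.....
.....
.....
.....
.....
Generation 4: 0 live cells
.....
.....
.....
.....
.....
.....
.....
.....
.....
.....
Population at generation 4: 0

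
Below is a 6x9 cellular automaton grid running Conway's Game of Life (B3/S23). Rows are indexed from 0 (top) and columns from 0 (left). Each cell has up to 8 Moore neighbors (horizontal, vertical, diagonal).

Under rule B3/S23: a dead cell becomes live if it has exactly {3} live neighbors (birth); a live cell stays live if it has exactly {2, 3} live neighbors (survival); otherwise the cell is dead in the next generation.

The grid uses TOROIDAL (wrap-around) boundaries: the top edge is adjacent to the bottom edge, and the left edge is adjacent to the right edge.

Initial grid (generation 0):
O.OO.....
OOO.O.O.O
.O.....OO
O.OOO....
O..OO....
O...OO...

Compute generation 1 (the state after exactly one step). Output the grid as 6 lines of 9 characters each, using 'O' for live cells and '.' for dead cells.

Answer: ..O......
.........
....OO.O.
O.O.O....
O.O.....O
O.O..O..O

Derivation:
Simulating step by step:
Generation 0 (given above): 22 live cells
Generation 1: 14 live cells
(generation 1 grid is the final answer)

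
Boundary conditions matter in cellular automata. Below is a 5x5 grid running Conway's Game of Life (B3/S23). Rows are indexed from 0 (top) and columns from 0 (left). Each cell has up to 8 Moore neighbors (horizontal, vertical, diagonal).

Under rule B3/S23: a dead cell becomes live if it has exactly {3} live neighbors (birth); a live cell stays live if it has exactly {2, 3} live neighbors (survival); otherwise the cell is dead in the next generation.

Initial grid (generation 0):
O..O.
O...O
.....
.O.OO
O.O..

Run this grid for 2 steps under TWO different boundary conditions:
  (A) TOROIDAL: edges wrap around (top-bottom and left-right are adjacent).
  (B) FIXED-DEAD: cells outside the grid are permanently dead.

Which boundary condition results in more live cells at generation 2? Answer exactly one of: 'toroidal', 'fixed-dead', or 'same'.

Under TOROIDAL boundary, generation 2:
O..O.
O..O.
.....
O....
.....
Population = 5

Under FIXED-DEAD boundary, generation 2:
.....
.....
...OO
.O...
.O.O.
Population = 5

Comparison: toroidal=5, fixed-dead=5 -> same

Answer: same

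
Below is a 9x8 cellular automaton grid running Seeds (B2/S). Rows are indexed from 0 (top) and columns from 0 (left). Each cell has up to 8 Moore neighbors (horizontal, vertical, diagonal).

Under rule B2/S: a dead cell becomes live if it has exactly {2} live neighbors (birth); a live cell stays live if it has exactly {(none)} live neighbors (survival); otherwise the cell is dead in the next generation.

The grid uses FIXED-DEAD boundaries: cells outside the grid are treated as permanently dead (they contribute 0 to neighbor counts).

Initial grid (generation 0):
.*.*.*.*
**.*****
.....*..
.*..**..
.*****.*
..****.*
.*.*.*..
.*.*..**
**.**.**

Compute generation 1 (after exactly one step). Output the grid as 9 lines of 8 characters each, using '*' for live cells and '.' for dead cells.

Answer: ........
........
.......*
*.......
*.......
*.......
*.......
........
........

Derivation:
Simulating step by step:
Generation 0 (given above): 39 live cells
Generation 1: 5 live cells
(generation 1 grid is the final answer)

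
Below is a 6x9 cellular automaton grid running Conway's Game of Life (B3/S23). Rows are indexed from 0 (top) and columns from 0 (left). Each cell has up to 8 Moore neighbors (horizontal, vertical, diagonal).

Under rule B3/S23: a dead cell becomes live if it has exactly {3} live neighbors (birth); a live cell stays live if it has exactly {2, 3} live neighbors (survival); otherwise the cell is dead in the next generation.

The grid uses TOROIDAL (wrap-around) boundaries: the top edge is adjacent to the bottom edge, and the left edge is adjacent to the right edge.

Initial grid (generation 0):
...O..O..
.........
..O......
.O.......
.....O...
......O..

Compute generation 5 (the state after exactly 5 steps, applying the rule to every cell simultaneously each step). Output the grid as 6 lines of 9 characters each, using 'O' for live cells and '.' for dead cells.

Simulating step by step:
Generation 0 (given above): 6 live cells
Generation 1: 2 live cells
.........
.........
.........
.........
.........
.....OO..
Generation 2: 0 live cells
.........
.........
.........
.........
.........
.........
Generation 3: 0 live cells
.........
.........
.........
.........
.........
.........
Generation 4: 0 live cells
.........
.........
.........
.........
.........
.........
Generation 5: 0 live cells
(generation 5 grid is the final answer)

Answer: .........
.........
.........
.........
.........
.........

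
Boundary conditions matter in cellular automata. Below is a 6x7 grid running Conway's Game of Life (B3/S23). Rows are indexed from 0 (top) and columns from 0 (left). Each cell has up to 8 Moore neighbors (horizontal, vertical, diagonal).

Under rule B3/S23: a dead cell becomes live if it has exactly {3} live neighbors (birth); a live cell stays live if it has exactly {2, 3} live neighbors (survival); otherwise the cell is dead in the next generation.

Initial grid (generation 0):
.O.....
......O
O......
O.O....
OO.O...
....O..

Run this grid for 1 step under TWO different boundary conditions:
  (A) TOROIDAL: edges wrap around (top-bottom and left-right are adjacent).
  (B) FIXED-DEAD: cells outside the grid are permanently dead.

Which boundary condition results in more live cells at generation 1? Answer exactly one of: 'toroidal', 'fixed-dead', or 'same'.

Under TOROIDAL boundary, generation 1:
.......
O......
OO....O
O.O...O
OOOO...
OOO....
Population = 14

Under FIXED-DEAD boundary, generation 1:
.......
.......
.O.....
O.O....
OOOO...
.......
Population = 7

Comparison: toroidal=14, fixed-dead=7 -> toroidal

Answer: toroidal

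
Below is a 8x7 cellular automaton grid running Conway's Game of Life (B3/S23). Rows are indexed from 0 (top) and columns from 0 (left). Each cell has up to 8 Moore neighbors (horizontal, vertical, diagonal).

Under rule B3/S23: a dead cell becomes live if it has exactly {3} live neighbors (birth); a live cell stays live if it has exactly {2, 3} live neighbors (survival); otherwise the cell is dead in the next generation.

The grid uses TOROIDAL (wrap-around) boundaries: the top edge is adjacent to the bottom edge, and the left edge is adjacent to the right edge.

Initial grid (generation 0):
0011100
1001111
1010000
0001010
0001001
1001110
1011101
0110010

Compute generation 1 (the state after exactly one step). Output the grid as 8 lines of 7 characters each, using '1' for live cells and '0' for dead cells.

Answer: 1000000
1000011
1110000
0011101
0011001
1100000
1000000
1000011

Derivation:
Simulating step by step:
Generation 0 (given above): 26 live cells
Generation 1: 20 live cells
(generation 1 grid is the final answer)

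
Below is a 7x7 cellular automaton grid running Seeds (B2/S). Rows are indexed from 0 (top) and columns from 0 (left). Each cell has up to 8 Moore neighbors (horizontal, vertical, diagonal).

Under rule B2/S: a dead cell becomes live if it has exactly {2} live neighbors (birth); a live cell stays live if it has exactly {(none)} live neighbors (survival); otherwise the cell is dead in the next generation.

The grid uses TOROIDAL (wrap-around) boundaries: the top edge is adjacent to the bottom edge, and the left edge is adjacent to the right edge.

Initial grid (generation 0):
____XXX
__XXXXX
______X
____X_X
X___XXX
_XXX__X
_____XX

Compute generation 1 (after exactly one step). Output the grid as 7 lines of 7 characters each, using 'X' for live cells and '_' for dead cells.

Answer: __X____
_______
__X____
___X___
_______
_______
_X_____

Derivation:
Simulating step by step:
Generation 0 (given above): 21 live cells
Generation 1: 4 live cells
(generation 1 grid is the final answer)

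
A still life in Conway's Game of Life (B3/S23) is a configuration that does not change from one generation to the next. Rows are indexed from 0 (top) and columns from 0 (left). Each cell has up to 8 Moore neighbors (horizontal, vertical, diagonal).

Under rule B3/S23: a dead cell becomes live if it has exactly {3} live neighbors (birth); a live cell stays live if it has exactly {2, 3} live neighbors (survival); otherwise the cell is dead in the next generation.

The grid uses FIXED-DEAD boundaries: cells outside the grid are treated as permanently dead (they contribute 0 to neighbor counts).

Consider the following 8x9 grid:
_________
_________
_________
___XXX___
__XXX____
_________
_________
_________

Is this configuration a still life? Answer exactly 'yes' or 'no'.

Answer: no

Derivation:
Compute generation 1 and compare to generation 0 (given above):
Generation 1:
_________
_________
____X____
__X__X___
__X__X___
___X_____
_________
_________
Cell (2,4) differs: gen0=0 vs gen1=1 -> NOT a still life.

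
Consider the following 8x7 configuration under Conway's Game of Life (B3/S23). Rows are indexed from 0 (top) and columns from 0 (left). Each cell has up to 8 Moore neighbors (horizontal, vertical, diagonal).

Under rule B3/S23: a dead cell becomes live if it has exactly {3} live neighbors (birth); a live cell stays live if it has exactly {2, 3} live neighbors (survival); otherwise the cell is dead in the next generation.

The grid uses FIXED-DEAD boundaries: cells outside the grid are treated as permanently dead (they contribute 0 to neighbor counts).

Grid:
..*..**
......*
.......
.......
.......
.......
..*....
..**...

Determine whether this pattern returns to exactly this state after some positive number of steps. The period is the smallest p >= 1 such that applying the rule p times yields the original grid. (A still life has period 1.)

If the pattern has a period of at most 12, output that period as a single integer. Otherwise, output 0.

Answer: 0

Derivation:
Simulating and comparing each generation to the original:
Gen 0 (original, given above): 7 live cells
Gen 1: 8 live cells, differs from original
Gen 2: 8 live cells, differs from original
Gen 3: 8 live cells, differs from original
Gen 4: 8 live cells, differs from original
Gen 5: 8 live cells, differs from original
Gen 6: 8 live cells, differs from original
Gen 7: 8 live cells, differs from original
Gen 8: 8 live cells, differs from original
Gen 9: 8 live cells, differs from original
Gen 10: 8 live cells, differs from original
Gen 11: 8 live cells, differs from original
Gen 12: 8 live cells, differs from original
No period found within 12 steps.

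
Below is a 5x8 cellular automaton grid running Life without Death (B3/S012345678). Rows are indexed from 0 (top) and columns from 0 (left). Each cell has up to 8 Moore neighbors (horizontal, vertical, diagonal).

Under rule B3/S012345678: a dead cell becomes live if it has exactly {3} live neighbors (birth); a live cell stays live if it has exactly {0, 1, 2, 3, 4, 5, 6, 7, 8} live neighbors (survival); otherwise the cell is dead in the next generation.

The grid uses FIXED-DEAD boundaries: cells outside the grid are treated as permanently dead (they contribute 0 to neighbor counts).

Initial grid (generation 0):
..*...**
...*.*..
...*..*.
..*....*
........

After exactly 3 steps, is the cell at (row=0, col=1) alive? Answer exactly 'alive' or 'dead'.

Simulating step by step:
Generation 0 (given above): 9 live cells
Generation 1: 14 live cells
..*...**
..****.*
..***.*.
..*....*
........
Generation 2: 19 live cells
..*.****
.*****.*
.****.**
..*....*
........
Generation 3: 22 live cells
.**.****
.*****.*
.****.**
.**...**
........

Cell (0,1) at generation 3: 1 -> alive

Answer: alive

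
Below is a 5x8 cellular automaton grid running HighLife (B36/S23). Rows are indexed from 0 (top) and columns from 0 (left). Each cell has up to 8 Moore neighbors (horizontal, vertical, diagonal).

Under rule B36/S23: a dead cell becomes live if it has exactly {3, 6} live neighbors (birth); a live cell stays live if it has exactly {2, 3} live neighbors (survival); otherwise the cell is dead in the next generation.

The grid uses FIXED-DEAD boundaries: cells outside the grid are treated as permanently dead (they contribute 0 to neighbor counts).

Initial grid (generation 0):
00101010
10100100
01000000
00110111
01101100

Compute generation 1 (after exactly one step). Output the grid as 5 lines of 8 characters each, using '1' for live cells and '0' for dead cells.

Simulating step by step:
Generation 0 (given above): 16 live cells
Generation 1: 17 live cells
(generation 1 grid is the final answer)

Answer: 01010100
00110100
01011100
00010110
01101100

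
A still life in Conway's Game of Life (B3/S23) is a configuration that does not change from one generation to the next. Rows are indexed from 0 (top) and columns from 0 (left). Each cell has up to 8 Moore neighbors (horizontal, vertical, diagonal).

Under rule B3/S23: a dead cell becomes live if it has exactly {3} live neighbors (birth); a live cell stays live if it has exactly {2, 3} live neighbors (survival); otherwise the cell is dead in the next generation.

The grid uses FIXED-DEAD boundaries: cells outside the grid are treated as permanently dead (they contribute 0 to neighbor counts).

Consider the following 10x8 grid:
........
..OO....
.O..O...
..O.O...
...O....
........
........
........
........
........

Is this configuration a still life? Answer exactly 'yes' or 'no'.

Answer: yes

Derivation:
Compute generation 1 and compare to generation 0 (given above):
Generation 1:
........
..OO....
.O..O...
..O.O...
...O....
........
........
........
........
........
The grids are IDENTICAL -> still life.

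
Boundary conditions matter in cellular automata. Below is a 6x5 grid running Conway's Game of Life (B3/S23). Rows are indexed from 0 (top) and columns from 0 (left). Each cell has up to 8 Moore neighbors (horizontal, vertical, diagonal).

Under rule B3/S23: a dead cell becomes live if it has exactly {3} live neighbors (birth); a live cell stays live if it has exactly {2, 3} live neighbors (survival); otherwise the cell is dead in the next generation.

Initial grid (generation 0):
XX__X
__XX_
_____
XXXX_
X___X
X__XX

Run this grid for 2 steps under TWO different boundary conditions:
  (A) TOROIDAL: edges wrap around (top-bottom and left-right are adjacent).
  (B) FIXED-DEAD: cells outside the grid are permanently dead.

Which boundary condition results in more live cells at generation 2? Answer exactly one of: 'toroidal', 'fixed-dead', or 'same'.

Under TOROIDAL boundary, generation 2:
_X___
_XXXX
_____
XXXXX
_X_XX
_____
Population = 13

Under FIXED-DEAD boundary, generation 2:
_X_X_
_X_X_
X____
XXXX_
X___X
___XX
Population = 13

Comparison: toroidal=13, fixed-dead=13 -> same

Answer: same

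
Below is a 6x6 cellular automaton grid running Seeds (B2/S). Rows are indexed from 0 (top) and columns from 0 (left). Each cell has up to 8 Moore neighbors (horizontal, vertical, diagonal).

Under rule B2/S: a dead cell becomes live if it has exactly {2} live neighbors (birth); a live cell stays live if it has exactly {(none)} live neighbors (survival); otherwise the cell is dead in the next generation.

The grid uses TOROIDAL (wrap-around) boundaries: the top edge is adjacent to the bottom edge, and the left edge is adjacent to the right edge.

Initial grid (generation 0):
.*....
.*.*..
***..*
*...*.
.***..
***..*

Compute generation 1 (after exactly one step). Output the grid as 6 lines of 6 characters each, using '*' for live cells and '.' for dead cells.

Answer: ...***
....**
......
......
......
....*.

Derivation:
Simulating step by step:
Generation 0 (given above): 16 live cells
Generation 1: 6 live cells
(generation 1 grid is the final answer)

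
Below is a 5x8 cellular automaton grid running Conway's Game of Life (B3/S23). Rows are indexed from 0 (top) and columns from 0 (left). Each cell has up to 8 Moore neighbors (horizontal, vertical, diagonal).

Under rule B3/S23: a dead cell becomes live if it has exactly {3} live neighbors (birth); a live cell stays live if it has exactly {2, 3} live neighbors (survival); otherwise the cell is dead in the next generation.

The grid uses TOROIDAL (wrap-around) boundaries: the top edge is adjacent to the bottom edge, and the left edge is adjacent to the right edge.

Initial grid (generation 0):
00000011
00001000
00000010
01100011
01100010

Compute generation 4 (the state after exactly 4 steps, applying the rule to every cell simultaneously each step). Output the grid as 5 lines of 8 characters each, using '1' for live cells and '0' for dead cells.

Simulating step by step:
Generation 0 (given above): 11 live cells
Generation 1: 18 live cells
00000111
00000111
00000111
11100111
01100100
Generation 2: 11 live cells
10001001
10001000
01001000
00101000
00101000
Generation 3: 21 live cells
11001101
11011101
01001100
01101100
01001100
Generation 4: 7 live cells
(generation 4 grid is the final answer)

Answer: 00000001
00010001
00000000
11100010
00000000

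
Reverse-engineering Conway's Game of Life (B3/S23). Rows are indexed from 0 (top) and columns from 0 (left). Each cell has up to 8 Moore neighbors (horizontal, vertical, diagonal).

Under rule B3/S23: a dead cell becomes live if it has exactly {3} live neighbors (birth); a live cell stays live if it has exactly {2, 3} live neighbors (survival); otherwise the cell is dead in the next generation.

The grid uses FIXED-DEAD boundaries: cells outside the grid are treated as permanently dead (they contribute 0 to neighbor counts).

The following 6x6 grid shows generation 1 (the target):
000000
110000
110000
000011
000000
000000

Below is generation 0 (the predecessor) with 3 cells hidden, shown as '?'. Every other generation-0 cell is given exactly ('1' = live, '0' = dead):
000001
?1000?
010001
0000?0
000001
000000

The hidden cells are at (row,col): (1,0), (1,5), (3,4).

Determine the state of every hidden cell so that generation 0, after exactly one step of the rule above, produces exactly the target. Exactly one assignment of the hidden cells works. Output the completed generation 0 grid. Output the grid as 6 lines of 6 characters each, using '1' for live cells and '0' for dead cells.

Hidden generation-0 cells (in order): (1,0), (1,5), (3,4).
A hidden cell only influences target cells in its own 3x3 neighborhood. Try each of the 2^3 = 8 assignments, step the completed generation 0 forward once under B3/S23, and compare with the target:
  (1,0)=0 (1,5)=0 (3,4)=0 -> step gives (1,0)='0' but target has '1' -> reject
  (1,0)=0 (1,5)=0 (3,4)=1 -> step gives (1,0)='0' but target has '1' -> reject
  (1,0)=0 (1,5)=1 (3,4)=0 -> step gives (1,0)='0' but target has '1' -> reject
  (1,0)=0 (1,5)=1 (3,4)=1 -> step gives (1,0)='0' but target has '1' -> reject
  (1,0)=1 (1,5)=0 (3,4)=0 -> step gives (3,4)='0' but target has '1' -> reject
  (1,0)=1 (1,5)=0 (3,4)=1 -> step reproduces the target at every cell -> ACCEPT
  (1,0)=1 (1,5)=1 (3,4)=0 -> step gives (1,4)='1' but target has '0' -> reject
  (1,0)=1 (1,5)=1 (3,4)=1 -> step gives (1,4)='1' but target has '0' -> reject
Unique solution: (1,0)=live, (1,5)=dead, (3,4)=live.
Check: live-neighbor counts of every cell in the completed generation 0:
221010
222022
322121
111123
000121
000011
Applying B3/S23 to generation 0 with these counts gives:
000000
110000
110000
000011
000000
000000
which matches the target exactly.

Answer: 000001
110000
010001
000010
000001
000000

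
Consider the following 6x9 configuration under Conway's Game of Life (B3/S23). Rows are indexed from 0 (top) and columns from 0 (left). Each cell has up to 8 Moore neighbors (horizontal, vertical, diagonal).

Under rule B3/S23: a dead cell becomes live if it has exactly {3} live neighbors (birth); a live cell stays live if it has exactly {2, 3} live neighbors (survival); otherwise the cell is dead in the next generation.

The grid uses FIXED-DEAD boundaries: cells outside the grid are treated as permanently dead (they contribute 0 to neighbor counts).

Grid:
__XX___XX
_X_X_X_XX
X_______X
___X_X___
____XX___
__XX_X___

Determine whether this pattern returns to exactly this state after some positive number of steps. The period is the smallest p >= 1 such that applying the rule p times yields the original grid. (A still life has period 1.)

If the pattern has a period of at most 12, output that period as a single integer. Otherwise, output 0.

Simulating and comparing each generation to the original:
Gen 0 (original, given above): 18 live cells
Gen 1: 20 live cells, differs from original
Gen 2: 17 live cells, differs from original
Gen 3: 12 live cells, differs from original
Gen 4: 7 live cells, differs from original
Gen 5: 10 live cells, differs from original
Gen 6: 9 live cells, differs from original
Gen 7: 14 live cells, differs from original
Gen 8: 12 live cells, differs from original
Gen 9: 19 live cells, differs from original
Gen 10: 12 live cells, differs from original
Gen 11: 12 live cells, differs from original
Gen 12: 12 live cells, differs from original
No period found within 12 steps.

Answer: 0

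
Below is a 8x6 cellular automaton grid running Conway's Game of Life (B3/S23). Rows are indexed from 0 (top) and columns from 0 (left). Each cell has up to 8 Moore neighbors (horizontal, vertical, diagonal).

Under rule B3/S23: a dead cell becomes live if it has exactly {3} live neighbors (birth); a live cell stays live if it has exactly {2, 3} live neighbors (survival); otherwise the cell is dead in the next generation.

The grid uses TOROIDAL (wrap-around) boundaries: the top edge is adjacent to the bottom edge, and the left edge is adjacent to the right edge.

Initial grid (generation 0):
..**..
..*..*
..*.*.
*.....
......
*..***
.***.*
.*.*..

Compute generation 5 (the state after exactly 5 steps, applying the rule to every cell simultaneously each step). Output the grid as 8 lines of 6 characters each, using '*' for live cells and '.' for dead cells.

Answer: .**...
.*....
..*...
...**.
.....*
**....
.*...*
.**...

Derivation:
Simulating step by step:
Generation 0 (given above): 17 live cells
Generation 1: 19 live cells
.*.**.
.**.*.
.*.*.*
......
*...*.
**.*.*
.*...*
**....
Generation 2: 22 live cells
...***
.*...*
**.**.
*...**
**..*.
.**...
....**
.*..**
Generation 3: 19 live cells
..**..
.*....
.***..
..*...
..***.
.****.
.*****
......
Generation 4: 11 live cells
..*...
.*....
.*.*..
....*.
....*.
*.....
**...*
.*....
Generation 5: 13 live cells
(generation 5 grid is the final answer)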